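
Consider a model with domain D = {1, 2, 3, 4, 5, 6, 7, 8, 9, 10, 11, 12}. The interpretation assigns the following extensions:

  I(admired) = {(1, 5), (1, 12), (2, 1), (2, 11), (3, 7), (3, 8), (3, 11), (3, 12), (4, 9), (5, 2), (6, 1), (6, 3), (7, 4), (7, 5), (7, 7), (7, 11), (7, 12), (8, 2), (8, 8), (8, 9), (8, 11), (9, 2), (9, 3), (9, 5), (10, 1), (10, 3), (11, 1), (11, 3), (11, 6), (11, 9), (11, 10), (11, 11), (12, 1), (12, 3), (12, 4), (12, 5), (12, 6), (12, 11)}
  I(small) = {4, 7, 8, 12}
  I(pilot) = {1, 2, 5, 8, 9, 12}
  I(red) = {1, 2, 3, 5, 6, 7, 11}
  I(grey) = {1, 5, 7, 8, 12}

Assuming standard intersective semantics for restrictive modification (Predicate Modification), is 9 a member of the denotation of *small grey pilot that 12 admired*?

no

⟦that 12 admired⟧ = {x : ⟨12, x⟩ ∈ ⟦admired⟧} = {1, 3, 4, 5, 6, 11}
⟦pilot⟧ = {1, 2, 5, 8, 9, 12}
… ∩ ⟦that 12 admired⟧ = {1, 2, 5, 8, 9, 12} ∩ {1, 3, 4, 5, 6, 11} = {1, 5}
… ∩ ⟦small⟧ = {1, 5} ∩ {4, 7, 8, 12} = ∅
… ∩ ⟦grey⟧ = ∅ ∩ {1, 5, 7, 8, 12} = ∅
⟦small grey pilot that 12 admired⟧ = ∅; 9 ∉ this set.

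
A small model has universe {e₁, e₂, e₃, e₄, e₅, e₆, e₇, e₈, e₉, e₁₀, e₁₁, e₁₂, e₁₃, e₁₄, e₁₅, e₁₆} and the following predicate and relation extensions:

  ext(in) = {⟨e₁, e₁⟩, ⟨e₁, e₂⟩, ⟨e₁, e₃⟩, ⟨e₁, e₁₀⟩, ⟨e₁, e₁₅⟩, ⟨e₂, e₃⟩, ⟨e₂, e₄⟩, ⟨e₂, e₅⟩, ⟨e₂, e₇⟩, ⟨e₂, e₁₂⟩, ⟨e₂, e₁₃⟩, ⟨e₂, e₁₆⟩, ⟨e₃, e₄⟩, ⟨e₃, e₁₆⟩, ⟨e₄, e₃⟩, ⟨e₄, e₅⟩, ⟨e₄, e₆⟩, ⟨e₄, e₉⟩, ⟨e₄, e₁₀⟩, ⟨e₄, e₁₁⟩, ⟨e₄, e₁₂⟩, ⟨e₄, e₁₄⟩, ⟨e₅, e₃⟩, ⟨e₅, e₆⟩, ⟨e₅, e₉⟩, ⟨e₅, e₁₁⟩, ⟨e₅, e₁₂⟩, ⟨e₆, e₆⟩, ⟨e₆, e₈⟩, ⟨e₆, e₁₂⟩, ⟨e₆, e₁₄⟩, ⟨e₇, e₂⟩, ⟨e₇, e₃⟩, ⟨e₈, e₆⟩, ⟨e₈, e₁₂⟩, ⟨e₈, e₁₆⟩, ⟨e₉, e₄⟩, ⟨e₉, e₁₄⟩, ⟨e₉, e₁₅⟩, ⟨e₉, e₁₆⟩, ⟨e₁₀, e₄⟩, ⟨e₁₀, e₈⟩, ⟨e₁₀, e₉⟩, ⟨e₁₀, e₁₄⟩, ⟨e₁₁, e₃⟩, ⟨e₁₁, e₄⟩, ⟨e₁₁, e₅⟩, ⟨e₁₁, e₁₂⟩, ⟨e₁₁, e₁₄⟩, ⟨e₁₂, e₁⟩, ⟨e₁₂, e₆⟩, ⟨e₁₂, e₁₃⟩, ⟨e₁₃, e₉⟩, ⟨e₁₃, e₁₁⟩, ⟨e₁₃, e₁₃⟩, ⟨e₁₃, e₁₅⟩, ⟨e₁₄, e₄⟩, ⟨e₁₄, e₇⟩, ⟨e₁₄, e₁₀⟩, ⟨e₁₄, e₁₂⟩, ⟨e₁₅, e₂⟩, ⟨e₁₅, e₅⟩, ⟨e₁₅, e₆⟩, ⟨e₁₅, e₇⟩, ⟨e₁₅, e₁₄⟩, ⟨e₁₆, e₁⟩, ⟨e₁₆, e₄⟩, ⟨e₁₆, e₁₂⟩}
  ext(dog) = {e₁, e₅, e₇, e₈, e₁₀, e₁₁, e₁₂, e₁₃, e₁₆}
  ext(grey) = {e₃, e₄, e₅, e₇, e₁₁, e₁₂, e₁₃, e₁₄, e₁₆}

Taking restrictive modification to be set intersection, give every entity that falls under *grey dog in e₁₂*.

{e₅, e₁₁, e₁₆}

⟦in e₁₂⟧ = {x : ⟨x, e₁₂⟩ ∈ ⟦in⟧} = {e₂, e₄, e₅, e₆, e₈, e₁₁, e₁₄, e₁₆}
⟦dog⟧ = {e₁, e₅, e₇, e₈, e₁₀, e₁₁, e₁₂, e₁₃, e₁₆}
… ∩ ⟦in e₁₂⟧ = {e₁, e₅, e₇, e₈, e₁₀, e₁₁, e₁₂, e₁₃, e₁₆} ∩ {e₂, e₄, e₅, e₆, e₈, e₁₁, e₁₄, e₁₆} = {e₅, e₈, e₁₁, e₁₆}
… ∩ ⟦grey⟧ = {e₅, e₈, e₁₁, e₁₆} ∩ {e₃, e₄, e₅, e₇, e₁₁, e₁₂, e₁₃, e₁₄, e₁₆} = {e₅, e₁₁, e₁₆}
So ⟦grey dog in e₁₂⟧ = {e₅, e₁₁, e₁₆}.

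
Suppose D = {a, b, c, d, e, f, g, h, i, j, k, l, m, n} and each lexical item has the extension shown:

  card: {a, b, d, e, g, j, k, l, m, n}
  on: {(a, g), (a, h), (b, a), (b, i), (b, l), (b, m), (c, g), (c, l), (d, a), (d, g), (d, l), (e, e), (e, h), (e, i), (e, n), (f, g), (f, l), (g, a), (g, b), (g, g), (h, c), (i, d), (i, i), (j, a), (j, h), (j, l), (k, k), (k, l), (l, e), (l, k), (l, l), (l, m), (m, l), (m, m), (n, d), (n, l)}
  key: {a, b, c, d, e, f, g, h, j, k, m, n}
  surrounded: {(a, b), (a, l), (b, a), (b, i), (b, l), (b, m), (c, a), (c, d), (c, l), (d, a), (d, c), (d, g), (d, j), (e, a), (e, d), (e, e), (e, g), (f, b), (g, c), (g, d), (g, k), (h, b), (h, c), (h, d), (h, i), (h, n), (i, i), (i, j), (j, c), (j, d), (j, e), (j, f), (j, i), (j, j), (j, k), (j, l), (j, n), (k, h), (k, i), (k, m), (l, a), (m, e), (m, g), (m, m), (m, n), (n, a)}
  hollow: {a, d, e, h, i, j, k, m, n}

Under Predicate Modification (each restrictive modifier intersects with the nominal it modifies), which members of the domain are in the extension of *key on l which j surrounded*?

{c, d, f, j, k, n}

⟦on l⟧ = {x : ⟨x, l⟩ ∈ ⟦on⟧} = {b, c, d, f, j, k, l, m, n}
⟦which j surrounded⟧ = {x : ⟨j, x⟩ ∈ ⟦surrounded⟧} = {c, d, e, f, i, j, k, l, n}
⟦key⟧ = {a, b, c, d, e, f, g, h, j, k, m, n}
… ∩ ⟦on l⟧ = {a, b, c, d, e, f, g, h, j, k, m, n} ∩ {b, c, d, f, j, k, l, m, n} = {b, c, d, f, j, k, m, n}
… ∩ ⟦which j surrounded⟧ = {b, c, d, f, j, k, m, n} ∩ {c, d, e, f, i, j, k, l, n} = {c, d, f, j, k, n}
So ⟦key on l which j surrounded⟧ = {c, d, f, j, k, n}.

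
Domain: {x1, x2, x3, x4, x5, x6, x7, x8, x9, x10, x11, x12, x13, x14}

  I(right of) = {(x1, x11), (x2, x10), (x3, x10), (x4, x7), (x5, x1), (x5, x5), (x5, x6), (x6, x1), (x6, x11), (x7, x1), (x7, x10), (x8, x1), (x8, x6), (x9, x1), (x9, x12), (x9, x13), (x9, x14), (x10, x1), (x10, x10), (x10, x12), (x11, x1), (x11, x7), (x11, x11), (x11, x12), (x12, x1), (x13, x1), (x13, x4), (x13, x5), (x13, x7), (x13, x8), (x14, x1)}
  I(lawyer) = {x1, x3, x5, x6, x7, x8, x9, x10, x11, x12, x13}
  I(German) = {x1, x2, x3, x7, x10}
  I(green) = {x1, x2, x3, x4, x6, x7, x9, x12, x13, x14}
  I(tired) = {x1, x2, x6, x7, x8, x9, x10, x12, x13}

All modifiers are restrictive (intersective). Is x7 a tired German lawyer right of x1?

yes

⟦right of x1⟧ = {x : ⟨x, x1⟩ ∈ ⟦right of⟧} = {x5, x6, x7, x8, x9, x10, x11, x12, x13, x14}
⟦lawyer⟧ = {x1, x3, x5, x6, x7, x8, x9, x10, x11, x12, x13}
… ∩ ⟦right of x1⟧ = {x1, x3, x5, x6, x7, x8, x9, x10, x11, x12, x13} ∩ {x5, x6, x7, x8, x9, x10, x11, x12, x13, x14} = {x5, x6, x7, x8, x9, x10, x11, x12, x13}
… ∩ ⟦tired⟧ = {x5, x6, x7, x8, x9, x10, x11, x12, x13} ∩ {x1, x2, x6, x7, x8, x9, x10, x12, x13} = {x6, x7, x8, x9, x10, x12, x13}
… ∩ ⟦German⟧ = {x6, x7, x8, x9, x10, x12, x13} ∩ {x1, x2, x3, x7, x10} = {x7, x10}
⟦tired German lawyer right of x1⟧ = {x7, x10}; x7 ∈ this set.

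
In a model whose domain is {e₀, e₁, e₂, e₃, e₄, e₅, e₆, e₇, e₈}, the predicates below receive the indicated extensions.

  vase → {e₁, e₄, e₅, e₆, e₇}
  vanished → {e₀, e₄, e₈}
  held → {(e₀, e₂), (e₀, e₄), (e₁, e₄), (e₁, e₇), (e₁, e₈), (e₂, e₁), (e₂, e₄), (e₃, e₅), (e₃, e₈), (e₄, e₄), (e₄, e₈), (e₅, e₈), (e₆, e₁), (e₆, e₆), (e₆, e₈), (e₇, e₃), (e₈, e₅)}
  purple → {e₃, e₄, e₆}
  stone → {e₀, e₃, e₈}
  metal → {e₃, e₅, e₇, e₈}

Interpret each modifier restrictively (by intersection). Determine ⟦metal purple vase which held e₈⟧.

⟦which held e₈⟧ = {x : ⟨x, e₈⟩ ∈ ⟦held⟧} = {e₁, e₃, e₄, e₅, e₆}
⟦vase⟧ = {e₁, e₄, e₅, e₆, e₇}
… ∩ ⟦which held e₈⟧ = {e₁, e₄, e₅, e₆, e₇} ∩ {e₁, e₃, e₄, e₅, e₆} = {e₁, e₄, e₅, e₆}
… ∩ ⟦metal⟧ = {e₁, e₄, e₅, e₆} ∩ {e₃, e₅, e₇, e₈} = {e₅}
… ∩ ⟦purple⟧ = {e₅} ∩ {e₃, e₄, e₆} = ∅
So ⟦metal purple vase which held e₈⟧ = ∅.

∅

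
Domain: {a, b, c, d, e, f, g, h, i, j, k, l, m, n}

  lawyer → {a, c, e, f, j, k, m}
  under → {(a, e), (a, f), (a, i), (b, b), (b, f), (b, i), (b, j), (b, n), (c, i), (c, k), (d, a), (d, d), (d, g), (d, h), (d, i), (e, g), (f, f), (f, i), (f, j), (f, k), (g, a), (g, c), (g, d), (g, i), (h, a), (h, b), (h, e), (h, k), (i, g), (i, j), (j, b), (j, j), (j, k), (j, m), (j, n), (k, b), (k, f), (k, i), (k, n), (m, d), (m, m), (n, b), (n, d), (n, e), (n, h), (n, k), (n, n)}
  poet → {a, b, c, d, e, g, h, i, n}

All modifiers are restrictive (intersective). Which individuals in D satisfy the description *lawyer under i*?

{a, c, f, k}

⟦under i⟧ = {x : ⟨x, i⟩ ∈ ⟦under⟧} = {a, b, c, d, f, g, k}
⟦lawyer⟧ = {a, c, e, f, j, k, m}
… ∩ ⟦under i⟧ = {a, c, e, f, j, k, m} ∩ {a, b, c, d, f, g, k} = {a, c, f, k}
So ⟦lawyer under i⟧ = {a, c, f, k}.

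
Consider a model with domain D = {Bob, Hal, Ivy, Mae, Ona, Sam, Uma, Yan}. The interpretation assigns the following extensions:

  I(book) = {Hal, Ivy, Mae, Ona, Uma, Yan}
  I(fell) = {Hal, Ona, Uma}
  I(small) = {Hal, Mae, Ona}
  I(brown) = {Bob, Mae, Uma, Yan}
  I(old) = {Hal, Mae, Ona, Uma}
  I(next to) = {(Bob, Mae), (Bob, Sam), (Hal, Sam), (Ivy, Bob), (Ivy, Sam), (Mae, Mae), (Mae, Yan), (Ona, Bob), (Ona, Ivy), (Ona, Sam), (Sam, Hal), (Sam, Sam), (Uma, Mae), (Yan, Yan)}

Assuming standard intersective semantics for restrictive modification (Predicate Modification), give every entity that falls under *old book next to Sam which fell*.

{Hal, Ona}

⟦next to Sam⟧ = {x : ⟨x, Sam⟩ ∈ ⟦next to⟧} = {Bob, Hal, Ivy, Ona, Sam}
⟦which fell⟧ = ⟦fell⟧ = {Hal, Ona, Uma}
⟦book⟧ = {Hal, Ivy, Mae, Ona, Uma, Yan}
… ∩ ⟦next to Sam⟧ = {Hal, Ivy, Mae, Ona, Uma, Yan} ∩ {Bob, Hal, Ivy, Ona, Sam} = {Hal, Ivy, Ona}
… ∩ ⟦which fell⟧ = {Hal, Ivy, Ona} ∩ {Hal, Ona, Uma} = {Hal, Ona}
… ∩ ⟦old⟧ = {Hal, Ona} ∩ {Hal, Mae, Ona, Uma} = {Hal, Ona}
So ⟦old book next to Sam which fell⟧ = {Hal, Ona}.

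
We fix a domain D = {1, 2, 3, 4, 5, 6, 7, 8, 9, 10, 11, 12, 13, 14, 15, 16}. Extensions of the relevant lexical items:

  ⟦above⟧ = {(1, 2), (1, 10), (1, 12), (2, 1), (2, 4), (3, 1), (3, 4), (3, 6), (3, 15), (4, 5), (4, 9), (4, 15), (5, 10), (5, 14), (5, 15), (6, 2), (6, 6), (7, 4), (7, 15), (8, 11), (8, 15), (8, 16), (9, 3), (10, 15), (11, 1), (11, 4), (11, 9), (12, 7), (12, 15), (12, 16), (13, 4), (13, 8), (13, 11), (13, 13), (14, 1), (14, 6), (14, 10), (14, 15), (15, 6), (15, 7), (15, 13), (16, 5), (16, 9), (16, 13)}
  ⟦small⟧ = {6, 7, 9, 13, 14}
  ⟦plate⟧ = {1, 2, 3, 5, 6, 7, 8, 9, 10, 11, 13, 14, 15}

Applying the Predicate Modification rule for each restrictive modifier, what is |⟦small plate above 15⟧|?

2

⟦above 15⟧ = {x : ⟨x, 15⟩ ∈ ⟦above⟧} = {3, 4, 5, 7, 8, 10, 12, 14}
⟦plate⟧ = {1, 2, 3, 5, 6, 7, 8, 9, 10, 11, 13, 14, 15}
… ∩ ⟦above 15⟧ = {1, 2, 3, 5, 6, 7, 8, 9, 10, 11, 13, 14, 15} ∩ {3, 4, 5, 7, 8, 10, 12, 14} = {3, 5, 7, 8, 10, 14}
… ∩ ⟦small⟧ = {3, 5, 7, 8, 10, 14} ∩ {6, 7, 9, 13, 14} = {7, 14}
⟦small plate above 15⟧ = {7, 14}, so the cardinality is 2.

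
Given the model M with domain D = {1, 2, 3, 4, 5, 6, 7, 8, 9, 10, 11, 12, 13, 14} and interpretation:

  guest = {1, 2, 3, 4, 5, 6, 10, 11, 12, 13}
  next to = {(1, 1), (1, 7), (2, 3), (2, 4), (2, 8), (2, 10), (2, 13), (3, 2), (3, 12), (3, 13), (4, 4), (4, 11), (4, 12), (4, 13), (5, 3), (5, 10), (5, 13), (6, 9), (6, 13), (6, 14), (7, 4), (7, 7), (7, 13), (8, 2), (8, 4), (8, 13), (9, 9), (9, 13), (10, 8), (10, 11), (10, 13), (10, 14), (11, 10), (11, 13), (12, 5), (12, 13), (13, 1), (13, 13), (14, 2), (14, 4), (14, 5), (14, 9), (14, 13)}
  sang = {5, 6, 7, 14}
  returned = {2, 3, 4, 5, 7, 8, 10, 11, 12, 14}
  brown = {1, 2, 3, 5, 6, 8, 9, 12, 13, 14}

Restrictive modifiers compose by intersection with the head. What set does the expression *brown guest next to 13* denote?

⟦next to 13⟧ = {x : ⟨x, 13⟩ ∈ ⟦next to⟧} = {2, 3, 4, 5, 6, 7, 8, 9, 10, 11, 12, 13, 14}
⟦guest⟧ = {1, 2, 3, 4, 5, 6, 10, 11, 12, 13}
… ∩ ⟦next to 13⟧ = {1, 2, 3, 4, 5, 6, 10, 11, 12, 13} ∩ {2, 3, 4, 5, 6, 7, 8, 9, 10, 11, 12, 13, 14} = {2, 3, 4, 5, 6, 10, 11, 12, 13}
… ∩ ⟦brown⟧ = {2, 3, 4, 5, 6, 10, 11, 12, 13} ∩ {1, 2, 3, 5, 6, 8, 9, 12, 13, 14} = {2, 3, 5, 6, 12, 13}
So ⟦brown guest next to 13⟧ = {2, 3, 5, 6, 12, 13}.

{2, 3, 5, 6, 12, 13}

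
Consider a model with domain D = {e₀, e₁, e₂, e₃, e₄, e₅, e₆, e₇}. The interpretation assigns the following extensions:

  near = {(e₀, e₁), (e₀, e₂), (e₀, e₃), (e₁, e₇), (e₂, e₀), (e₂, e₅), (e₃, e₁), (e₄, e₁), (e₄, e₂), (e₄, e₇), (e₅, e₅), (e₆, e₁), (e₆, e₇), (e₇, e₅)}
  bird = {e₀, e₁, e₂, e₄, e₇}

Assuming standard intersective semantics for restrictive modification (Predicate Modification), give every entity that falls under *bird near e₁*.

⟦near e₁⟧ = {x : ⟨x, e₁⟩ ∈ ⟦near⟧} = {e₀, e₃, e₄, e₆}
⟦bird⟧ = {e₀, e₁, e₂, e₄, e₇}
… ∩ ⟦near e₁⟧ = {e₀, e₁, e₂, e₄, e₇} ∩ {e₀, e₃, e₄, e₆} = {e₀, e₄}
So ⟦bird near e₁⟧ = {e₀, e₄}.

{e₀, e₄}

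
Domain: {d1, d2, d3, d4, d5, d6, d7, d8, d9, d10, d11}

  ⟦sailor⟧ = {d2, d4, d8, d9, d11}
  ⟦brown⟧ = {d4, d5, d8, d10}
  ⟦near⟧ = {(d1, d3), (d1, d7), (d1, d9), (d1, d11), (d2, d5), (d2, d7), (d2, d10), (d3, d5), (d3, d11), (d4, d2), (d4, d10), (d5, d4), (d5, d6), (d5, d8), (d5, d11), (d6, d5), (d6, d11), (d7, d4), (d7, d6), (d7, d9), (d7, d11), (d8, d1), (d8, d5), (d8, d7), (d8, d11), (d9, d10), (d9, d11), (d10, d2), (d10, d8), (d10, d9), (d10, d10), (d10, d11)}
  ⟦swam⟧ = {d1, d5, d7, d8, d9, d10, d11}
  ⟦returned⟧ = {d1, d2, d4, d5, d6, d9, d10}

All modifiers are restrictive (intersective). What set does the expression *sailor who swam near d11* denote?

⟦who swam⟧ = ⟦swam⟧ = {d1, d5, d7, d8, d9, d10, d11}
⟦near d11⟧ = {x : ⟨x, d11⟩ ∈ ⟦near⟧} = {d1, d3, d5, d6, d7, d8, d9, d10}
⟦sailor⟧ = {d2, d4, d8, d9, d11}
… ∩ ⟦who swam⟧ = {d2, d4, d8, d9, d11} ∩ {d1, d5, d7, d8, d9, d10, d11} = {d8, d9, d11}
… ∩ ⟦near d11⟧ = {d8, d9, d11} ∩ {d1, d3, d5, d6, d7, d8, d9, d10} = {d8, d9}
So ⟦sailor who swam near d11⟧ = {d8, d9}.

{d8, d9}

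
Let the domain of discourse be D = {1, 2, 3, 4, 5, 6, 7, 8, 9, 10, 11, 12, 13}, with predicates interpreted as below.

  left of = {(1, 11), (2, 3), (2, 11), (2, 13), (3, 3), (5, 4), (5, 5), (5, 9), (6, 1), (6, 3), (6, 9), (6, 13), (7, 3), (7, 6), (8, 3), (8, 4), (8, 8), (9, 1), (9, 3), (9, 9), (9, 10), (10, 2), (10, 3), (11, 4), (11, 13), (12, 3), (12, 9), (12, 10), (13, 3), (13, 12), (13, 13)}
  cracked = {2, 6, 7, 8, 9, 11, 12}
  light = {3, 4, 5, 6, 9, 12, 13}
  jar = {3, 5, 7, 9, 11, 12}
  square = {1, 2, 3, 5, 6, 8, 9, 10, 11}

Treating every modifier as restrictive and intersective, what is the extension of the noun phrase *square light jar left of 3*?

{3, 9}

⟦left of 3⟧ = {x : ⟨x, 3⟩ ∈ ⟦left of⟧} = {2, 3, 6, 7, 8, 9, 10, 12, 13}
⟦jar⟧ = {3, 5, 7, 9, 11, 12}
… ∩ ⟦left of 3⟧ = {3, 5, 7, 9, 11, 12} ∩ {2, 3, 6, 7, 8, 9, 10, 12, 13} = {3, 7, 9, 12}
… ∩ ⟦square⟧ = {3, 7, 9, 12} ∩ {1, 2, 3, 5, 6, 8, 9, 10, 11} = {3, 9}
… ∩ ⟦light⟧ = {3, 9} ∩ {3, 4, 5, 6, 9, 12, 13} = {3, 9}
So ⟦square light jar left of 3⟧ = {3, 9}.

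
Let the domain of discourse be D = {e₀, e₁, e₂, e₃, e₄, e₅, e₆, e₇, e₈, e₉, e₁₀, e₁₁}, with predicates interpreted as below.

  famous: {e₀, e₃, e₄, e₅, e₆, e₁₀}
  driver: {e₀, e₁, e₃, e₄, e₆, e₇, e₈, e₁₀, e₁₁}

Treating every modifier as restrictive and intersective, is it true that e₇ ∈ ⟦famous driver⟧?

no

⟦driver⟧ = {e₀, e₁, e₃, e₄, e₆, e₇, e₈, e₁₀, e₁₁}
… ∩ ⟦famous⟧ = {e₀, e₁, e₃, e₄, e₆, e₇, e₈, e₁₀, e₁₁} ∩ {e₀, e₃, e₄, e₅, e₆, e₁₀} = {e₀, e₃, e₄, e₆, e₁₀}
⟦famous driver⟧ = {e₀, e₃, e₄, e₆, e₁₀}; e₇ ∉ this set.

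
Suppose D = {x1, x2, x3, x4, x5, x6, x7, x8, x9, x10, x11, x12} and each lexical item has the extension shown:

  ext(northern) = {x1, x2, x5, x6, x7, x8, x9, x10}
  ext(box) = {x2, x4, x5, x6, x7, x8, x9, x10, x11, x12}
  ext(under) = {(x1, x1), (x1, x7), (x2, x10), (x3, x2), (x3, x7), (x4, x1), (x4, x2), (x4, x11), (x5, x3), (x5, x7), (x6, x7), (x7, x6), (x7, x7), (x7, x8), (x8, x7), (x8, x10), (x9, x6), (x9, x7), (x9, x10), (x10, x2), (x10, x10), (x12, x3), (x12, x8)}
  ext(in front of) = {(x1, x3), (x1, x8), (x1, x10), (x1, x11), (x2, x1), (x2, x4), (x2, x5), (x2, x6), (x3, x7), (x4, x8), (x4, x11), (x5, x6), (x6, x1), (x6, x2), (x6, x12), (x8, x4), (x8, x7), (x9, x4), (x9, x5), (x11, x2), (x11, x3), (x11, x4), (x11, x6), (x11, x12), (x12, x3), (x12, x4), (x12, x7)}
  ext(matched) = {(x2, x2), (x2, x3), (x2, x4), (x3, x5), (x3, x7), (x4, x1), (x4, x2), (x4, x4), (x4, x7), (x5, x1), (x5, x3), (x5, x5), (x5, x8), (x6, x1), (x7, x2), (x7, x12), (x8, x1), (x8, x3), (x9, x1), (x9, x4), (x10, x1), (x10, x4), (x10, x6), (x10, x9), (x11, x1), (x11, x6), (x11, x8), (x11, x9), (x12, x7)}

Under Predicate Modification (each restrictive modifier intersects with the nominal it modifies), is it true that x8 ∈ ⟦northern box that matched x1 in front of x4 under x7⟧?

⟦that matched x1⟧ = {x : ⟨x, x1⟩ ∈ ⟦matched⟧} = {x4, x5, x6, x8, x9, x10, x11}
⟦in front of x4⟧ = {x : ⟨x, x4⟩ ∈ ⟦in front of⟧} = {x2, x8, x9, x11, x12}
⟦under x7⟧ = {x : ⟨x, x7⟩ ∈ ⟦under⟧} = {x1, x3, x5, x6, x7, x8, x9}
⟦box⟧ = {x2, x4, x5, x6, x7, x8, x9, x10, x11, x12}
… ∩ ⟦that matched x1⟧ = {x2, x4, x5, x6, x7, x8, x9, x10, x11, x12} ∩ {x4, x5, x6, x8, x9, x10, x11} = {x4, x5, x6, x8, x9, x10, x11}
… ∩ ⟦in front of x4⟧ = {x4, x5, x6, x8, x9, x10, x11} ∩ {x2, x8, x9, x11, x12} = {x8, x9, x11}
… ∩ ⟦under x7⟧ = {x8, x9, x11} ∩ {x1, x3, x5, x6, x7, x8, x9} = {x8, x9}
… ∩ ⟦northern⟧ = {x8, x9} ∩ {x1, x2, x5, x6, x7, x8, x9, x10} = {x8, x9}
⟦northern box that matched x1 in front of x4 under x7⟧ = {x8, x9}; x8 ∈ this set.

yes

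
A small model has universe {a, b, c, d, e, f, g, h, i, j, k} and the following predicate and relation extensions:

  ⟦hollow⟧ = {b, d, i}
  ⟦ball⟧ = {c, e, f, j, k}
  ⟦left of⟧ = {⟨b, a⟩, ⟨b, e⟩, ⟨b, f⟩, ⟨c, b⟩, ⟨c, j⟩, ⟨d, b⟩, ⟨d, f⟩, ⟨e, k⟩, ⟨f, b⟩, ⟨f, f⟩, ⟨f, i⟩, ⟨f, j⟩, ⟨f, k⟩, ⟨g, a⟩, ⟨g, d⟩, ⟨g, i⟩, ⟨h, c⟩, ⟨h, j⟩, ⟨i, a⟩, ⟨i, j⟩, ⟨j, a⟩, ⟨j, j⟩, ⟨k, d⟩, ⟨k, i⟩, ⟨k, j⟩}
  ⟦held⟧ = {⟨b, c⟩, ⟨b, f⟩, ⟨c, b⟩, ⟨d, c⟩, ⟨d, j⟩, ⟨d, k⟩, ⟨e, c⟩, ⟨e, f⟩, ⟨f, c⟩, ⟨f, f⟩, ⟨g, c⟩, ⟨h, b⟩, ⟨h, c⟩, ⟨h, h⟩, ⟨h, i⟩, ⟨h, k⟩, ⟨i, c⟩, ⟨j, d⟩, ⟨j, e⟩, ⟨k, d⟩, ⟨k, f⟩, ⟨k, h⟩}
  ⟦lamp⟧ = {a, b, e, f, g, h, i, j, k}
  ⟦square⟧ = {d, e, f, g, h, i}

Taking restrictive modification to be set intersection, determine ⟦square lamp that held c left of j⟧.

{f, h, i}

⟦that held c⟧ = {x : ⟨x, c⟩ ∈ ⟦held⟧} = {b, d, e, f, g, h, i}
⟦left of j⟧ = {x : ⟨x, j⟩ ∈ ⟦left of⟧} = {c, f, h, i, j, k}
⟦lamp⟧ = {a, b, e, f, g, h, i, j, k}
… ∩ ⟦that held c⟧ = {a, b, e, f, g, h, i, j, k} ∩ {b, d, e, f, g, h, i} = {b, e, f, g, h, i}
… ∩ ⟦left of j⟧ = {b, e, f, g, h, i} ∩ {c, f, h, i, j, k} = {f, h, i}
… ∩ ⟦square⟧ = {f, h, i} ∩ {d, e, f, g, h, i} = {f, h, i}
So ⟦square lamp that held c left of j⟧ = {f, h, i}.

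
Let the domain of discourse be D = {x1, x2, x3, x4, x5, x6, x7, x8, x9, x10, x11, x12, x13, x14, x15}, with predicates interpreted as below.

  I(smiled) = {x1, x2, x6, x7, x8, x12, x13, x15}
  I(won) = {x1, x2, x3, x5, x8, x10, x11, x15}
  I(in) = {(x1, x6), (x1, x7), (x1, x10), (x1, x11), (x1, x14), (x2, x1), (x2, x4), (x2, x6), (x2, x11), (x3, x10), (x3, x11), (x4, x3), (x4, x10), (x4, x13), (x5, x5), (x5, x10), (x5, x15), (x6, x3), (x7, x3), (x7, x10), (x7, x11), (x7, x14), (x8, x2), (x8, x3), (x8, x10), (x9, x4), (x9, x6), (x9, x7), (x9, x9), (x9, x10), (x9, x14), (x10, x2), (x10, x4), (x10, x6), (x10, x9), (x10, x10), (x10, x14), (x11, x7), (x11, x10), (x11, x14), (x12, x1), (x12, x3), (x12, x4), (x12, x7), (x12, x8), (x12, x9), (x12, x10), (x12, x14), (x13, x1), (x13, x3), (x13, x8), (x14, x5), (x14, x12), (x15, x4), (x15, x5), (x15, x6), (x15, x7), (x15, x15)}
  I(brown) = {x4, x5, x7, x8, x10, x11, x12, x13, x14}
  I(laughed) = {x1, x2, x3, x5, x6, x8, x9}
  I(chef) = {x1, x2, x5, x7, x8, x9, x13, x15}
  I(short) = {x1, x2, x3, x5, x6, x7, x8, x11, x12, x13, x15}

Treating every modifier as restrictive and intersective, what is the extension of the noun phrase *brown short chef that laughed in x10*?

⟦that laughed⟧ = ⟦laughed⟧ = {x1, x2, x3, x5, x6, x8, x9}
⟦in x10⟧ = {x : ⟨x, x10⟩ ∈ ⟦in⟧} = {x1, x3, x4, x5, x7, x8, x9, x10, x11, x12}
⟦chef⟧ = {x1, x2, x5, x7, x8, x9, x13, x15}
… ∩ ⟦that laughed⟧ = {x1, x2, x5, x7, x8, x9, x13, x15} ∩ {x1, x2, x3, x5, x6, x8, x9} = {x1, x2, x5, x8, x9}
… ∩ ⟦in x10⟧ = {x1, x2, x5, x8, x9} ∩ {x1, x3, x4, x5, x7, x8, x9, x10, x11, x12} = {x1, x5, x8, x9}
… ∩ ⟦brown⟧ = {x1, x5, x8, x9} ∩ {x4, x5, x7, x8, x10, x11, x12, x13, x14} = {x5, x8}
… ∩ ⟦short⟧ = {x5, x8} ∩ {x1, x2, x3, x5, x6, x7, x8, x11, x12, x13, x15} = {x5, x8}
So ⟦brown short chef that laughed in x10⟧ = {x5, x8}.

{x5, x8}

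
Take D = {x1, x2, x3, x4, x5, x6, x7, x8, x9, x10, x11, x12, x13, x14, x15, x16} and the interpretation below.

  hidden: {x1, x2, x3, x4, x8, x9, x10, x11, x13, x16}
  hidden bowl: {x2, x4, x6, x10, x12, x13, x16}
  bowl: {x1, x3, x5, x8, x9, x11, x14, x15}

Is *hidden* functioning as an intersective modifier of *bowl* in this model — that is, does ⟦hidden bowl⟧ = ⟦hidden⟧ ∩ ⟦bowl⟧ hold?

⟦hidden⟧ ∩ ⟦bowl⟧ = {x1, x2, x3, x4, x8, x9, x10, x11, x13, x16} ∩ {x1, x3, x5, x8, x9, x11, x14, x15} = {x1, x3, x8, x9, x11}
Observed ⟦hidden bowl⟧ = {x2, x4, x6, x10, x12, x13, x16}.
These differ, so the modifier is not intersective in this model.

no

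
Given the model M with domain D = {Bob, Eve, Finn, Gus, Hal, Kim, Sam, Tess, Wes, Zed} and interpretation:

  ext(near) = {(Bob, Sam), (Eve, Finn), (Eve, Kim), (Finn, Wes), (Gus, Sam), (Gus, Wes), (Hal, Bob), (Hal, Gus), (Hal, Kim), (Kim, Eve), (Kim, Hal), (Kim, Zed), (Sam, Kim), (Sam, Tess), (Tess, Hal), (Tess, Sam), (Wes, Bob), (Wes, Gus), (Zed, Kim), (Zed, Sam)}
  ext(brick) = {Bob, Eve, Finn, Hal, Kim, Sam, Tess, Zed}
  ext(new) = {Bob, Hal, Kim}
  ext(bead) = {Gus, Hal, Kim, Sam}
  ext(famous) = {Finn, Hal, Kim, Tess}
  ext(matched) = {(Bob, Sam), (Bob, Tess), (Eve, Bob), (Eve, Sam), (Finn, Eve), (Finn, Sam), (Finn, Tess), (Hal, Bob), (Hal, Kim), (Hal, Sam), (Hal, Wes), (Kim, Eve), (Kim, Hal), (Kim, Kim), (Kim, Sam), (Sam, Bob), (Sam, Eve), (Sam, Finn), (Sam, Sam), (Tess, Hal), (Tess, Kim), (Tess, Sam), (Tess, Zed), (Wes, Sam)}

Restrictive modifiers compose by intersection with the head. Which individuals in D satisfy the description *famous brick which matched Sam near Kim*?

{Hal}

⟦which matched Sam⟧ = {x : ⟨x, Sam⟩ ∈ ⟦matched⟧} = {Bob, Eve, Finn, Hal, Kim, Sam, Tess, Wes}
⟦near Kim⟧ = {x : ⟨x, Kim⟩ ∈ ⟦near⟧} = {Eve, Hal, Sam, Zed}
⟦brick⟧ = {Bob, Eve, Finn, Hal, Kim, Sam, Tess, Zed}
… ∩ ⟦which matched Sam⟧ = {Bob, Eve, Finn, Hal, Kim, Sam, Tess, Zed} ∩ {Bob, Eve, Finn, Hal, Kim, Sam, Tess, Wes} = {Bob, Eve, Finn, Hal, Kim, Sam, Tess}
… ∩ ⟦near Kim⟧ = {Bob, Eve, Finn, Hal, Kim, Sam, Tess} ∩ {Eve, Hal, Sam, Zed} = {Eve, Hal, Sam}
… ∩ ⟦famous⟧ = {Eve, Hal, Sam} ∩ {Finn, Hal, Kim, Tess} = {Hal}
So ⟦famous brick which matched Sam near Kim⟧ = {Hal}.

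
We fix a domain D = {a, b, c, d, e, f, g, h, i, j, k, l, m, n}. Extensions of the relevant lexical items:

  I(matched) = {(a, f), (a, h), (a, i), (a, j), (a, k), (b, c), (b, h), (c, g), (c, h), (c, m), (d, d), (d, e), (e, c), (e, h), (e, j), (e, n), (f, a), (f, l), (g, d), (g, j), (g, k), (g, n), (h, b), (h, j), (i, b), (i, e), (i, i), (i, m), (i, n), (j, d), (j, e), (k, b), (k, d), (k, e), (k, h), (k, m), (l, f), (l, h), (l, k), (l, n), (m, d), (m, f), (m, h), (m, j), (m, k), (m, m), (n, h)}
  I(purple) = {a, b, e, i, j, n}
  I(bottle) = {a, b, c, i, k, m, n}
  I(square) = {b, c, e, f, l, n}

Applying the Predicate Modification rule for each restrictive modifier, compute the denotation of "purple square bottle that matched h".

⟦that matched h⟧ = {x : ⟨x, h⟩ ∈ ⟦matched⟧} = {a, b, c, e, k, l, m, n}
⟦bottle⟧ = {a, b, c, i, k, m, n}
… ∩ ⟦that matched h⟧ = {a, b, c, i, k, m, n} ∩ {a, b, c, e, k, l, m, n} = {a, b, c, k, m, n}
… ∩ ⟦purple⟧ = {a, b, c, k, m, n} ∩ {a, b, e, i, j, n} = {a, b, n}
… ∩ ⟦square⟧ = {a, b, n} ∩ {b, c, e, f, l, n} = {b, n}
So ⟦purple square bottle that matched h⟧ = {b, n}.

{b, n}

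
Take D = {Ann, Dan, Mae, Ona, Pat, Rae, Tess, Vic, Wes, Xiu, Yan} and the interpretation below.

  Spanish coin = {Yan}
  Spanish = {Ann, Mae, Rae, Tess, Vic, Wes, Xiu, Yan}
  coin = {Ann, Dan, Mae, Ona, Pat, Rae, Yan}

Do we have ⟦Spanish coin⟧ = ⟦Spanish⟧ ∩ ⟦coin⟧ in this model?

no

⟦Spanish⟧ ∩ ⟦coin⟧ = {Ann, Mae, Rae, Tess, Vic, Wes, Xiu, Yan} ∩ {Ann, Dan, Mae, Ona, Pat, Rae, Yan} = {Ann, Mae, Rae, Yan}
Observed ⟦Spanish coin⟧ = {Yan}.
These differ, so the modifier is not intersective in this model.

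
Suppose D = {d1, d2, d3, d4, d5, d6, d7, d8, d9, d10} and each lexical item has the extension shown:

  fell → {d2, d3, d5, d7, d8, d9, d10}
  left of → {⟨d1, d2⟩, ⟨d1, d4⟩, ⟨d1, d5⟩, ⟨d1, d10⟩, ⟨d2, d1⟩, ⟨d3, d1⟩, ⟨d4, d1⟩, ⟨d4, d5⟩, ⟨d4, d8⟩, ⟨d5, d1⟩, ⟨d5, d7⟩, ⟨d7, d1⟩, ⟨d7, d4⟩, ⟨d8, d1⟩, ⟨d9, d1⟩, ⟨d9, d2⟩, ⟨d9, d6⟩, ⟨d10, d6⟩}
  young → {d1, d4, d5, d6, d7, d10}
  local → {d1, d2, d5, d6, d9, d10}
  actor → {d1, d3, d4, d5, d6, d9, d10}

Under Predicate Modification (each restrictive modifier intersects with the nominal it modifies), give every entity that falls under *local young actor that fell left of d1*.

⟦that fell⟧ = ⟦fell⟧ = {d2, d3, d5, d7, d8, d9, d10}
⟦left of d1⟧ = {x : ⟨x, d1⟩ ∈ ⟦left of⟧} = {d2, d3, d4, d5, d7, d8, d9}
⟦actor⟧ = {d1, d3, d4, d5, d6, d9, d10}
… ∩ ⟦that fell⟧ = {d1, d3, d4, d5, d6, d9, d10} ∩ {d2, d3, d5, d7, d8, d9, d10} = {d3, d5, d9, d10}
… ∩ ⟦left of d1⟧ = {d3, d5, d9, d10} ∩ {d2, d3, d4, d5, d7, d8, d9} = {d3, d5, d9}
… ∩ ⟦local⟧ = {d3, d5, d9} ∩ {d1, d2, d5, d6, d9, d10} = {d5, d9}
… ∩ ⟦young⟧ = {d5, d9} ∩ {d1, d4, d5, d6, d7, d10} = {d5}
So ⟦local young actor that fell left of d1⟧ = {d5}.

{d5}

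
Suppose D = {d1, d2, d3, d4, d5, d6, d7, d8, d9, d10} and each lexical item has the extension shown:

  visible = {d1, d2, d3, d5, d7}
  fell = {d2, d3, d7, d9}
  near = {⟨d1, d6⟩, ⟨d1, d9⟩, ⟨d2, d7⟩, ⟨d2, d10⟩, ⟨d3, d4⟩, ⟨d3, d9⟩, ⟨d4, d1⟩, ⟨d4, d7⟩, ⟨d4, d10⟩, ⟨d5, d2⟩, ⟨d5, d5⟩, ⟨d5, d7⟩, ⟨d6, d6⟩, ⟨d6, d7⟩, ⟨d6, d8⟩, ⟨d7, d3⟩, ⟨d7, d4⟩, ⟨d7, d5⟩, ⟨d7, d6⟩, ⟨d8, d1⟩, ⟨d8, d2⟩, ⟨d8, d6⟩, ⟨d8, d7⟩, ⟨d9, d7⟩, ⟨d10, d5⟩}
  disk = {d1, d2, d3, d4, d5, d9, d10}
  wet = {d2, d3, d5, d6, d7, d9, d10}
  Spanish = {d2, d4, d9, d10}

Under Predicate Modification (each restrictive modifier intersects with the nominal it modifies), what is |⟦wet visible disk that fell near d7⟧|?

1

⟦that fell⟧ = ⟦fell⟧ = {d2, d3, d7, d9}
⟦near d7⟧ = {x : ⟨x, d7⟩ ∈ ⟦near⟧} = {d2, d4, d5, d6, d8, d9}
⟦disk⟧ = {d1, d2, d3, d4, d5, d9, d10}
… ∩ ⟦that fell⟧ = {d1, d2, d3, d4, d5, d9, d10} ∩ {d2, d3, d7, d9} = {d2, d3, d9}
… ∩ ⟦near d7⟧ = {d2, d3, d9} ∩ {d2, d4, d5, d6, d8, d9} = {d2, d9}
… ∩ ⟦wet⟧ = {d2, d9} ∩ {d2, d3, d5, d6, d7, d9, d10} = {d2, d9}
… ∩ ⟦visible⟧ = {d2, d9} ∩ {d1, d2, d3, d5, d7} = {d2}
⟦wet visible disk that fell near d7⟧ = {d2}, so the cardinality is 1.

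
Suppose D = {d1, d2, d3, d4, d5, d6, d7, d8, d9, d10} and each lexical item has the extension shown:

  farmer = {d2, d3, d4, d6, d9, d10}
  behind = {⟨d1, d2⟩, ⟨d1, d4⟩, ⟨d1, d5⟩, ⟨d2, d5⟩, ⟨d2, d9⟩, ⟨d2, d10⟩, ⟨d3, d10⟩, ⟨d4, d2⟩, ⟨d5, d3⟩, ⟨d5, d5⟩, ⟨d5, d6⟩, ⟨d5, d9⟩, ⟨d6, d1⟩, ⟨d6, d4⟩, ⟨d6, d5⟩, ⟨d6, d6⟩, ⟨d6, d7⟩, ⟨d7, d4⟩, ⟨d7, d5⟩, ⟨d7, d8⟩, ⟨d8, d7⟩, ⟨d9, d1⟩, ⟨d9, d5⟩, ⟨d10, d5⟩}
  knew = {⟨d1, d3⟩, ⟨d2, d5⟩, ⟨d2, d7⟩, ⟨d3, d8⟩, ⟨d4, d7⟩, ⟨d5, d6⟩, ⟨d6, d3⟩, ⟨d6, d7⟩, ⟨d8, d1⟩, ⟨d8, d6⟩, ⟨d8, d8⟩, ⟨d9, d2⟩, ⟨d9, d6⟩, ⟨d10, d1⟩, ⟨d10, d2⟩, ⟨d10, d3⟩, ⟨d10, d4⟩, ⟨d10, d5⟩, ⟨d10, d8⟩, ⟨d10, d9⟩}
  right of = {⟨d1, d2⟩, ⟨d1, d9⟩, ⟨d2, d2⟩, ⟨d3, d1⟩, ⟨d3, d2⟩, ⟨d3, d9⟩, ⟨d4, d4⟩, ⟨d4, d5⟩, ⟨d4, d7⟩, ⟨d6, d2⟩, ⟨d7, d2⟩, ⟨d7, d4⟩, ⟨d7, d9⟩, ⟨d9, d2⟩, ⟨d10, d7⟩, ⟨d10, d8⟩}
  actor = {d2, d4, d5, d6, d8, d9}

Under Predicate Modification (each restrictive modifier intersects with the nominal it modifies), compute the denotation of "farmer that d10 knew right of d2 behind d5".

⟦that d10 knew⟧ = {x : ⟨d10, x⟩ ∈ ⟦knew⟧} = {d1, d2, d3, d4, d5, d8, d9}
⟦right of d2⟧ = {x : ⟨x, d2⟩ ∈ ⟦right of⟧} = {d1, d2, d3, d6, d7, d9}
⟦behind d5⟧ = {x : ⟨x, d5⟩ ∈ ⟦behind⟧} = {d1, d2, d5, d6, d7, d9, d10}
⟦farmer⟧ = {d2, d3, d4, d6, d9, d10}
… ∩ ⟦that d10 knew⟧ = {d2, d3, d4, d6, d9, d10} ∩ {d1, d2, d3, d4, d5, d8, d9} = {d2, d3, d4, d9}
… ∩ ⟦right of d2⟧ = {d2, d3, d4, d9} ∩ {d1, d2, d3, d6, d7, d9} = {d2, d3, d9}
… ∩ ⟦behind d5⟧ = {d2, d3, d9} ∩ {d1, d2, d5, d6, d7, d9, d10} = {d2, d9}
So ⟦farmer that d10 knew right of d2 behind d5⟧ = {d2, d9}.

{d2, d9}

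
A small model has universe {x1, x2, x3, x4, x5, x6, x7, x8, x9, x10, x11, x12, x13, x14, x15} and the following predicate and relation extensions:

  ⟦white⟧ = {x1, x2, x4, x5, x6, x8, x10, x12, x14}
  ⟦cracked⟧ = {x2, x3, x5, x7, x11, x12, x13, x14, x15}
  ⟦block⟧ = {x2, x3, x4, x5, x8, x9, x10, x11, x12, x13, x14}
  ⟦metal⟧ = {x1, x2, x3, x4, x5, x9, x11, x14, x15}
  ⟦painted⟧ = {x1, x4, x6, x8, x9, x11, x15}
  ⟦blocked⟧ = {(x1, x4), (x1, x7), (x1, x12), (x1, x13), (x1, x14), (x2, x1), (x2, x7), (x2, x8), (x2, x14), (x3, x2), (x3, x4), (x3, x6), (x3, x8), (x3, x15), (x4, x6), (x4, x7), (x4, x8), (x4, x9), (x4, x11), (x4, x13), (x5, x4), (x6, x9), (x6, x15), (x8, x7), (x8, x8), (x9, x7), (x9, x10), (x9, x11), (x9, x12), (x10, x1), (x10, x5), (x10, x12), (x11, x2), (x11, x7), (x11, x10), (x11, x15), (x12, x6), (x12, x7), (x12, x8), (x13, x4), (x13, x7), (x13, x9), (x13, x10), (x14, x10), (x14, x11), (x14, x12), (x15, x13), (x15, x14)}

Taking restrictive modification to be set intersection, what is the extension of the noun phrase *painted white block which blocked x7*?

⟦which blocked x7⟧ = {x : ⟨x, x7⟩ ∈ ⟦blocked⟧} = {x1, x2, x4, x8, x9, x11, x12, x13}
⟦block⟧ = {x2, x3, x4, x5, x8, x9, x10, x11, x12, x13, x14}
… ∩ ⟦which blocked x7⟧ = {x2, x3, x4, x5, x8, x9, x10, x11, x12, x13, x14} ∩ {x1, x2, x4, x8, x9, x11, x12, x13} = {x2, x4, x8, x9, x11, x12, x13}
… ∩ ⟦painted⟧ = {x2, x4, x8, x9, x11, x12, x13} ∩ {x1, x4, x6, x8, x9, x11, x15} = {x4, x8, x9, x11}
… ∩ ⟦white⟧ = {x4, x8, x9, x11} ∩ {x1, x2, x4, x5, x6, x8, x10, x12, x14} = {x4, x8}
So ⟦painted white block which blocked x7⟧ = {x4, x8}.

{x4, x8}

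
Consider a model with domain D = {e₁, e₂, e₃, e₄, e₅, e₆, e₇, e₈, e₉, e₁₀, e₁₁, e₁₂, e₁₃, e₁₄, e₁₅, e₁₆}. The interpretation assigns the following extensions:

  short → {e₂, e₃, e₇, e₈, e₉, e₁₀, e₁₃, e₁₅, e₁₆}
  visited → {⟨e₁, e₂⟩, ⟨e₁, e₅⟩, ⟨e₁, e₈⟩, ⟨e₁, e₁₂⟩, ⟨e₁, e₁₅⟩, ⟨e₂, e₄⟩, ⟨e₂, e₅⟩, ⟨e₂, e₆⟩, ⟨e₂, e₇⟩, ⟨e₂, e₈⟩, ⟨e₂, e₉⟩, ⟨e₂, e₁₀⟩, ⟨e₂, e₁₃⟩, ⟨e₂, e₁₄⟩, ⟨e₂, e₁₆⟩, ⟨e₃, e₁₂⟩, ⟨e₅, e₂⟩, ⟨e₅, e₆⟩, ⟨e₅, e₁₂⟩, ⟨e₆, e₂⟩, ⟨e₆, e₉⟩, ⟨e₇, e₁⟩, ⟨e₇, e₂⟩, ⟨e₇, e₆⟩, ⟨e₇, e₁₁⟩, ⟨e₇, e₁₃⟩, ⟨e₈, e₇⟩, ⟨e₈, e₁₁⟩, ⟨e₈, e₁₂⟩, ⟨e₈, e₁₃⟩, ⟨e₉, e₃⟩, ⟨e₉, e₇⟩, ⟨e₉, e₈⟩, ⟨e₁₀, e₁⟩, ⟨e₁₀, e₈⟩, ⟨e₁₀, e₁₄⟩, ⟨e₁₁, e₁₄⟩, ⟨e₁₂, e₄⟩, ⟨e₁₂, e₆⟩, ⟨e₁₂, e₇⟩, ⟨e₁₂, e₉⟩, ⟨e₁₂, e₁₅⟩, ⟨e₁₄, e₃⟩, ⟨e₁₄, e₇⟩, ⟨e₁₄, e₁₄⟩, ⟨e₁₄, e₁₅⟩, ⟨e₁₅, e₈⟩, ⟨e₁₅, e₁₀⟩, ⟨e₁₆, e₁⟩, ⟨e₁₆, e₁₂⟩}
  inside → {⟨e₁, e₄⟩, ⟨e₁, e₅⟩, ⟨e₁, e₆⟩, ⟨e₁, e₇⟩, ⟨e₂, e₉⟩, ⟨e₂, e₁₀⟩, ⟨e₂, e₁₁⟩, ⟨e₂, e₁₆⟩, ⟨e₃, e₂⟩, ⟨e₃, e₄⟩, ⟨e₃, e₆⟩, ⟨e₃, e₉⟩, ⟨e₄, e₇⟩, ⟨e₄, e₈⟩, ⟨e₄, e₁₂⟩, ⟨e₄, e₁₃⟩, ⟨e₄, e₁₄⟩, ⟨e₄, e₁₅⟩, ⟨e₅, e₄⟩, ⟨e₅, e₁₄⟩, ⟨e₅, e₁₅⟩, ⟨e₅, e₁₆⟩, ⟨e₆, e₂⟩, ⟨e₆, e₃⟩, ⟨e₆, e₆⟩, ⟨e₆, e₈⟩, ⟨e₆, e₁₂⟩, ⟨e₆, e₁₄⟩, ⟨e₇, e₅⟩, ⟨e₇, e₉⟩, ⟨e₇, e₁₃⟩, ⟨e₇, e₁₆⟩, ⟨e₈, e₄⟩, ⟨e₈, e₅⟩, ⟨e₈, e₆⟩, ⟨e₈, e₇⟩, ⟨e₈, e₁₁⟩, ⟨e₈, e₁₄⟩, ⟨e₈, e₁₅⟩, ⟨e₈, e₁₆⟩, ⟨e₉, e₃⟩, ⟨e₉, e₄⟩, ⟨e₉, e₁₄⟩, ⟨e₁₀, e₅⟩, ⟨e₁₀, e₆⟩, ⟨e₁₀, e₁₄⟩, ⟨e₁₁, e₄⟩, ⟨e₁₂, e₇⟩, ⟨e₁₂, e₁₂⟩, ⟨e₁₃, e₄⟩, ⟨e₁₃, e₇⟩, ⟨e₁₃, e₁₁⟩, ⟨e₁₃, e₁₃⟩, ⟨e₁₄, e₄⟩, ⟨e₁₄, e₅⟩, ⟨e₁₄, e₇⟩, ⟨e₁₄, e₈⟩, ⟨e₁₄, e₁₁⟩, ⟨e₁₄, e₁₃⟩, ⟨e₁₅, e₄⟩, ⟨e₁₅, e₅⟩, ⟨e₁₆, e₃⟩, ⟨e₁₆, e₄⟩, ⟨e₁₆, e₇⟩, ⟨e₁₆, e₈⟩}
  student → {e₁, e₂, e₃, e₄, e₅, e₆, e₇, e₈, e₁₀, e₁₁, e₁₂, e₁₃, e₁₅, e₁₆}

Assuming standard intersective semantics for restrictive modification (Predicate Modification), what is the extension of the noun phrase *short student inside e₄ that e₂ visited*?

{e₈, e₁₃, e₁₆}

⟦inside e₄⟧ = {x : ⟨x, e₄⟩ ∈ ⟦inside⟧} = {e₁, e₃, e₅, e₈, e₉, e₁₁, e₁₃, e₁₄, e₁₅, e₁₆}
⟦that e₂ visited⟧ = {x : ⟨e₂, x⟩ ∈ ⟦visited⟧} = {e₄, e₅, e₆, e₇, e₈, e₉, e₁₀, e₁₃, e₁₄, e₁₆}
⟦student⟧ = {e₁, e₂, e₃, e₄, e₅, e₆, e₇, e₈, e₁₀, e₁₁, e₁₂, e₁₃, e₁₅, e₁₆}
… ∩ ⟦inside e₄⟧ = {e₁, e₂, e₃, e₄, e₅, e₆, e₇, e₈, e₁₀, e₁₁, e₁₂, e₁₃, e₁₅, e₁₆} ∩ {e₁, e₃, e₅, e₈, e₉, e₁₁, e₁₃, e₁₄, e₁₅, e₁₆} = {e₁, e₃, e₅, e₈, e₁₁, e₁₃, e₁₅, e₁₆}
… ∩ ⟦that e₂ visited⟧ = {e₁, e₃, e₅, e₈, e₁₁, e₁₃, e₁₅, e₁₆} ∩ {e₄, e₅, e₆, e₇, e₈, e₉, e₁₀, e₁₃, e₁₄, e₁₆} = {e₅, e₈, e₁₃, e₁₆}
… ∩ ⟦short⟧ = {e₅, e₈, e₁₃, e₁₆} ∩ {e₂, e₃, e₇, e₈, e₉, e₁₀, e₁₃, e₁₅, e₁₆} = {e₈, e₁₃, e₁₆}
So ⟦short student inside e₄ that e₂ visited⟧ = {e₈, e₁₃, e₁₆}.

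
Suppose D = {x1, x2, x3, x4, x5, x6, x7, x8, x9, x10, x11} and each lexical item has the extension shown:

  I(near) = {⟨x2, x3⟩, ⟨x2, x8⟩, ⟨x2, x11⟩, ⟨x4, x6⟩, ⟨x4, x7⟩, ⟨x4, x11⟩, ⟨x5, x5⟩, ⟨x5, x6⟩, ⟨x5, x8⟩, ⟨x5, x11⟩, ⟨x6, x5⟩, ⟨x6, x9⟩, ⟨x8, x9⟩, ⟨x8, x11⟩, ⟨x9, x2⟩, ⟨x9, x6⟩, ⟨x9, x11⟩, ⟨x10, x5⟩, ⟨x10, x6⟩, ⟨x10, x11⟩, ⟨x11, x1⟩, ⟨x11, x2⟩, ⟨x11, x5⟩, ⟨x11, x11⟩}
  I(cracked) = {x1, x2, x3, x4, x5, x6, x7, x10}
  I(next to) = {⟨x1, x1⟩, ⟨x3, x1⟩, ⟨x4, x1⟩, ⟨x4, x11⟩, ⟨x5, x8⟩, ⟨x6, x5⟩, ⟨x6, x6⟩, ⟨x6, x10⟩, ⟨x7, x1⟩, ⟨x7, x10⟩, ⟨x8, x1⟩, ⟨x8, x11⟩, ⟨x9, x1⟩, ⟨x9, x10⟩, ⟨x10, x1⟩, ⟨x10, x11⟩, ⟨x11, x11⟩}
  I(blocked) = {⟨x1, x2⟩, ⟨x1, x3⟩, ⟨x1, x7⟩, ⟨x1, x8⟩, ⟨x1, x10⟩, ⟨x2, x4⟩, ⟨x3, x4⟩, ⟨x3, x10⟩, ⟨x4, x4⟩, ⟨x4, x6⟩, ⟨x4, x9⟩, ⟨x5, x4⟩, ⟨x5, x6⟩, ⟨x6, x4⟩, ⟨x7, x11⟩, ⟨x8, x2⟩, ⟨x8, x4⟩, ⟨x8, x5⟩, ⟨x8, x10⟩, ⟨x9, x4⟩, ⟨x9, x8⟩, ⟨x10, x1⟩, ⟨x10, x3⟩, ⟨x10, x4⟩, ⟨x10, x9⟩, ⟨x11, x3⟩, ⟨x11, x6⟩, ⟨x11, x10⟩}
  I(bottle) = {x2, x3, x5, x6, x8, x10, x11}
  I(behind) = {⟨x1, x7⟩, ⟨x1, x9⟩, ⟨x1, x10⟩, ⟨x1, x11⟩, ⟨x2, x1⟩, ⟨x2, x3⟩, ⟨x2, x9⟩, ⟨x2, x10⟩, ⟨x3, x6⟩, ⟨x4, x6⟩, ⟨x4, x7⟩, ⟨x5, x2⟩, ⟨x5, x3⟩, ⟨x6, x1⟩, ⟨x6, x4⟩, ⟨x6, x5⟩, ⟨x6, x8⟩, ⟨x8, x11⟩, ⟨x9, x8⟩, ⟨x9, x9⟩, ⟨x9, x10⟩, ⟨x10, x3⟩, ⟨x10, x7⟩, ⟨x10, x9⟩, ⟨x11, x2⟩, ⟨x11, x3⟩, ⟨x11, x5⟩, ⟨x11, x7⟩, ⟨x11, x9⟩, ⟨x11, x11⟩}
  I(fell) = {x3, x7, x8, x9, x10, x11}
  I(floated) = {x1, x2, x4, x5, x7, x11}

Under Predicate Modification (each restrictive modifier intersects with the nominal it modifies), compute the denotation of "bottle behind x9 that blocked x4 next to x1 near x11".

⟦behind x9⟧ = {x : ⟨x, x9⟩ ∈ ⟦behind⟧} = {x1, x2, x9, x10, x11}
⟦that blocked x4⟧ = {x : ⟨x, x4⟩ ∈ ⟦blocked⟧} = {x2, x3, x4, x5, x6, x8, x9, x10}
⟦next to x1⟧ = {x : ⟨x, x1⟩ ∈ ⟦next to⟧} = {x1, x3, x4, x7, x8, x9, x10}
⟦near x11⟧ = {x : ⟨x, x11⟩ ∈ ⟦near⟧} = {x2, x4, x5, x8, x9, x10, x11}
⟦bottle⟧ = {x2, x3, x5, x6, x8, x10, x11}
… ∩ ⟦behind x9⟧ = {x2, x3, x5, x6, x8, x10, x11} ∩ {x1, x2, x9, x10, x11} = {x2, x10, x11}
… ∩ ⟦that blocked x4⟧ = {x2, x10, x11} ∩ {x2, x3, x4, x5, x6, x8, x9, x10} = {x2, x10}
… ∩ ⟦next to x1⟧ = {x2, x10} ∩ {x1, x3, x4, x7, x8, x9, x10} = {x10}
… ∩ ⟦near x11⟧ = {x10} ∩ {x2, x4, x5, x8, x9, x10, x11} = {x10}
So ⟦bottle behind x9 that blocked x4 next to x1 near x11⟧ = {x10}.

{x10}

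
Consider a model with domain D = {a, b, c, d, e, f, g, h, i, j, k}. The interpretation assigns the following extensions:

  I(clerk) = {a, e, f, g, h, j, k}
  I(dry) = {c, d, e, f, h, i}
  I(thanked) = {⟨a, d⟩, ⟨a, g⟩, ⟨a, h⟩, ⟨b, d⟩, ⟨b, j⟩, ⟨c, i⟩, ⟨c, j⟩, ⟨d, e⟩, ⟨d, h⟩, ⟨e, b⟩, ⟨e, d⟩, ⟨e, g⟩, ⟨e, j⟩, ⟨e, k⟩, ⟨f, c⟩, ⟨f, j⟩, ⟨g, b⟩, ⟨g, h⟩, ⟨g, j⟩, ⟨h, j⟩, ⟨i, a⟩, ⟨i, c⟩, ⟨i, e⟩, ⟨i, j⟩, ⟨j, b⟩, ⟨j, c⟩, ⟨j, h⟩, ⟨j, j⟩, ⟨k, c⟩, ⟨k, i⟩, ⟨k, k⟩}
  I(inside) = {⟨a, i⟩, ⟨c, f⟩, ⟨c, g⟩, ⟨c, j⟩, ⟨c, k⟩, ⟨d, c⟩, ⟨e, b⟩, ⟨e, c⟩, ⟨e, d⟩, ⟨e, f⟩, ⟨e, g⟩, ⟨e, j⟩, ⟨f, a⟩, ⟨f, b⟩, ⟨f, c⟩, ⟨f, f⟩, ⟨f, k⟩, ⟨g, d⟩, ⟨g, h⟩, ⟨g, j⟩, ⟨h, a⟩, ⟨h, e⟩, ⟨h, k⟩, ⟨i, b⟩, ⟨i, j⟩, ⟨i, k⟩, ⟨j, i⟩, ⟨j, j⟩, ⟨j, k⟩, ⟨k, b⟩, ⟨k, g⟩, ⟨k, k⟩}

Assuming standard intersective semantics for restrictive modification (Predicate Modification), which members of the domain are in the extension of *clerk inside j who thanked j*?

⟦inside j⟧ = {x : ⟨x, j⟩ ∈ ⟦inside⟧} = {c, e, g, i, j}
⟦who thanked j⟧ = {x : ⟨x, j⟩ ∈ ⟦thanked⟧} = {b, c, e, f, g, h, i, j}
⟦clerk⟧ = {a, e, f, g, h, j, k}
… ∩ ⟦inside j⟧ = {a, e, f, g, h, j, k} ∩ {c, e, g, i, j} = {e, g, j}
… ∩ ⟦who thanked j⟧ = {e, g, j} ∩ {b, c, e, f, g, h, i, j} = {e, g, j}
So ⟦clerk inside j who thanked j⟧ = {e, g, j}.

{e, g, j}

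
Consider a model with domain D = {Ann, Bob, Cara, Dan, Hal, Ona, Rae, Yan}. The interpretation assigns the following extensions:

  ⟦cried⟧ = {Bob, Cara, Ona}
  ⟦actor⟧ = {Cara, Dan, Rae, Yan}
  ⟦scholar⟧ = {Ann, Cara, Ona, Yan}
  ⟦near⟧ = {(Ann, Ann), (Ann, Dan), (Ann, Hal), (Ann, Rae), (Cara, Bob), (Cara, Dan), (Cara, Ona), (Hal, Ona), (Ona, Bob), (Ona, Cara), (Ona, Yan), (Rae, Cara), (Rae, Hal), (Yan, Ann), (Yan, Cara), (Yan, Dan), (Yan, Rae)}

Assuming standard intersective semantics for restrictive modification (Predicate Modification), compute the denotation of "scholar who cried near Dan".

⟦who cried⟧ = ⟦cried⟧ = {Bob, Cara, Ona}
⟦near Dan⟧ = {x : ⟨x, Dan⟩ ∈ ⟦near⟧} = {Ann, Cara, Yan}
⟦scholar⟧ = {Ann, Cara, Ona, Yan}
… ∩ ⟦who cried⟧ = {Ann, Cara, Ona, Yan} ∩ {Bob, Cara, Ona} = {Cara, Ona}
… ∩ ⟦near Dan⟧ = {Cara, Ona} ∩ {Ann, Cara, Yan} = {Cara}
So ⟦scholar who cried near Dan⟧ = {Cara}.

{Cara}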